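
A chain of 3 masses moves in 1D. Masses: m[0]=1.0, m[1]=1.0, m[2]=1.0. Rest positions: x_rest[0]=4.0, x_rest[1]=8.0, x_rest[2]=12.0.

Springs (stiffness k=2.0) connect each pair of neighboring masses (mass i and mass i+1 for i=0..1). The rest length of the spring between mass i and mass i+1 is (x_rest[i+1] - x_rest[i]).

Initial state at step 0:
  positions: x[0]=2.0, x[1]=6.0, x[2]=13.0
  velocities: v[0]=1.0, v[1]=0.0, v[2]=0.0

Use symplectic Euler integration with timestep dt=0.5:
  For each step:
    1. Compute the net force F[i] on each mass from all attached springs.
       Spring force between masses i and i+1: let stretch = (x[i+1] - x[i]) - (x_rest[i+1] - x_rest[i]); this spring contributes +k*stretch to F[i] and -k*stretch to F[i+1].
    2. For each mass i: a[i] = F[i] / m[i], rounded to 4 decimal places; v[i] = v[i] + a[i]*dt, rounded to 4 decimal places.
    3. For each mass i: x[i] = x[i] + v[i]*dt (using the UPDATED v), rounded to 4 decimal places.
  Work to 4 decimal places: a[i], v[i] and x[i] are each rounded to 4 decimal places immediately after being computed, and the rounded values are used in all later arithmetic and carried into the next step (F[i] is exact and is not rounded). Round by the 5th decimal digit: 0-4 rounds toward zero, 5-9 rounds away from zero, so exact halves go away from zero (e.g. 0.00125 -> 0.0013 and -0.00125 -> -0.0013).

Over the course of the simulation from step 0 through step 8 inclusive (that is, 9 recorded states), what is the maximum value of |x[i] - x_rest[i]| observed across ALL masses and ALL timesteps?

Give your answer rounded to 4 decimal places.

Step 0: x=[2.0000 6.0000 13.0000] v=[1.0000 0.0000 0.0000]
Step 1: x=[2.5000 7.5000 11.5000] v=[1.0000 3.0000 -3.0000]
Step 2: x=[3.5000 8.5000 10.0000] v=[2.0000 2.0000 -3.0000]
Step 3: x=[5.0000 7.7500 9.7500] v=[3.0000 -1.5000 -0.5000]
Step 4: x=[5.8750 6.6250 10.5000] v=[1.7500 -2.2500 1.5000]
Step 5: x=[5.1250 7.0625 11.3125] v=[-1.5000 0.8750 1.6250]
Step 6: x=[3.3438 8.6563 12.0000] v=[-3.5625 3.1875 1.3750]
Step 7: x=[2.2188 9.2657 13.0157] v=[-2.2500 1.2187 2.0313]
Step 8: x=[2.6173 8.2266 14.1564] v=[0.7969 -2.0782 2.2813]
Max displacement = 2.2500

Answer: 2.2500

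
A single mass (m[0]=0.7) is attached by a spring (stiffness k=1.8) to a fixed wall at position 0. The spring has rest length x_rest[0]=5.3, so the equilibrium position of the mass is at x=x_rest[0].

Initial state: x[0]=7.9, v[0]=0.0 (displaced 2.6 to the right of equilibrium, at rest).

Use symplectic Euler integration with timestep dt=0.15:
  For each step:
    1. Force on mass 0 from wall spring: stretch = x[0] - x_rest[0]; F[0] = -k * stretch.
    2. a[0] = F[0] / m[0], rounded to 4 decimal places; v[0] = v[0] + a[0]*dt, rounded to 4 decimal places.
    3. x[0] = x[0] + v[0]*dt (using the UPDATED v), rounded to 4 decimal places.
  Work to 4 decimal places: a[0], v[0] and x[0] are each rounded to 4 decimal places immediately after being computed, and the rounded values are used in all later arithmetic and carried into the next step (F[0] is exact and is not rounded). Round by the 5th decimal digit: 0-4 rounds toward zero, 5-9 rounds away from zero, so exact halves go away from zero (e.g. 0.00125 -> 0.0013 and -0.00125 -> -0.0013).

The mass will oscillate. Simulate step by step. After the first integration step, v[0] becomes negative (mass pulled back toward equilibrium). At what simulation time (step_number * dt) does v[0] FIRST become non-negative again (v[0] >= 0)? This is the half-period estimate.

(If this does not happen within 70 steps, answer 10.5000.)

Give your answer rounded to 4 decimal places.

Step 0: x=[7.9000] v=[0.0000]
Step 1: x=[7.7496] v=[-1.0029]
Step 2: x=[7.4574] v=[-1.9478]
Step 3: x=[7.0404] v=[-2.7799]
Step 4: x=[6.5227] v=[-3.4512]
Step 5: x=[5.9343] v=[-3.9228]
Step 6: x=[5.3092] v=[-4.1675]
Step 7: x=[4.6835] v=[-4.1711]
Step 8: x=[4.0935] v=[-3.9333]
Step 9: x=[3.5733] v=[-3.4679]
Step 10: x=[3.1530] v=[-2.8019]
Step 11: x=[2.8569] v=[-1.9738]
Step 12: x=[2.7022] v=[-1.0315]
Step 13: x=[2.6978] v=[-0.0295]
Step 14: x=[2.8439] v=[0.9742]
First v>=0 after going negative at step 14, time=2.1000

Answer: 2.1000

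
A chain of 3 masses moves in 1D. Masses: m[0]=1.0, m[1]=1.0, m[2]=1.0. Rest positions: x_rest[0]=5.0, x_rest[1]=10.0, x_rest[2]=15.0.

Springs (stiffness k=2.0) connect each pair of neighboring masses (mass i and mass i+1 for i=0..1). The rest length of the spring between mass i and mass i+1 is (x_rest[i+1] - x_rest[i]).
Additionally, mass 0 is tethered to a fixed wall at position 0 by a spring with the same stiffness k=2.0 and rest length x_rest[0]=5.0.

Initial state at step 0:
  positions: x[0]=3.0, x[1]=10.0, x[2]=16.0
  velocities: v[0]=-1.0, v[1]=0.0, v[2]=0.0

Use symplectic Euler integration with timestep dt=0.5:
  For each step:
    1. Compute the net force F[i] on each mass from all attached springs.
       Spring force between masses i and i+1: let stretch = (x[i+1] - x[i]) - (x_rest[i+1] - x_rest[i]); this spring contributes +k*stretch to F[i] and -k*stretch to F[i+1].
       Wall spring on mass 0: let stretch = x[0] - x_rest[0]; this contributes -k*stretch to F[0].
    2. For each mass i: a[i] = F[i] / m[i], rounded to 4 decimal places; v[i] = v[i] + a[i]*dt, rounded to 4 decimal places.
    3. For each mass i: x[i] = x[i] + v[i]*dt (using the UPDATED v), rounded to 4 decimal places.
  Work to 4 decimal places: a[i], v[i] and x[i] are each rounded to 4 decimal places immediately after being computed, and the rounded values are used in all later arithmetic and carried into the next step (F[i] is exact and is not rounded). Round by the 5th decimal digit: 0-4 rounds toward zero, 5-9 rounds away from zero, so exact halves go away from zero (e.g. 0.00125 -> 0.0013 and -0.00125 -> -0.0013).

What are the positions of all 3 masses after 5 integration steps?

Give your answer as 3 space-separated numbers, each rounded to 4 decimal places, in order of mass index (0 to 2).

Step 0: x=[3.0000 10.0000 16.0000] v=[-1.0000 0.0000 0.0000]
Step 1: x=[4.5000 9.5000 15.5000] v=[3.0000 -1.0000 -1.0000]
Step 2: x=[6.2500 9.5000 14.5000] v=[3.5000 0.0000 -2.0000]
Step 3: x=[6.5000 10.3750 13.5000] v=[0.5000 1.7500 -2.0000]
Step 4: x=[5.4375 10.8750 13.4375] v=[-2.1250 1.0000 -0.1250]
Step 5: x=[4.3750 9.9375 14.5938] v=[-2.1250 -1.8750 2.3125]

Answer: 4.3750 9.9375 14.5938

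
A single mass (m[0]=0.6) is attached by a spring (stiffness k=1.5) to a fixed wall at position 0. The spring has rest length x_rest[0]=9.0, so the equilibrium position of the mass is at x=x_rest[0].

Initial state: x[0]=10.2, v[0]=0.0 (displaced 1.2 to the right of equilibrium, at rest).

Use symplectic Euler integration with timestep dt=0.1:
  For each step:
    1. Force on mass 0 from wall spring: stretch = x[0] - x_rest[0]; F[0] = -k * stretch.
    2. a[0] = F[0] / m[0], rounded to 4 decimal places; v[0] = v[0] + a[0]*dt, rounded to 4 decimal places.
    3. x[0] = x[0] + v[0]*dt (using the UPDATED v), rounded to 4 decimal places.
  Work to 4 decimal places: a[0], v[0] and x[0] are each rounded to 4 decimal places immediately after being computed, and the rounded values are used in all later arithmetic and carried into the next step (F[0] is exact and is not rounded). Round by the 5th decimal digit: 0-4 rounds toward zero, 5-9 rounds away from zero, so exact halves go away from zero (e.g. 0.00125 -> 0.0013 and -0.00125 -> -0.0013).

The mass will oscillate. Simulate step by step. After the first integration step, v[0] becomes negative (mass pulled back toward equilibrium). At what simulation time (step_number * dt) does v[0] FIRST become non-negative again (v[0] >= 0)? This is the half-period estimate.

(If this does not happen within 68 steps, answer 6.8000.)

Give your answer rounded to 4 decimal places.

Step 0: x=[10.2000] v=[0.0000]
Step 1: x=[10.1700] v=[-0.3000]
Step 2: x=[10.1108] v=[-0.5925]
Step 3: x=[10.0238] v=[-0.8702]
Step 4: x=[9.9112] v=[-1.1262]
Step 5: x=[9.7758] v=[-1.3540]
Step 6: x=[9.6210] v=[-1.5480]
Step 7: x=[9.4507] v=[-1.7033]
Step 8: x=[9.2691] v=[-1.8160]
Step 9: x=[9.0808] v=[-1.8833]
Step 10: x=[8.8905] v=[-1.9035]
Step 11: x=[8.7029] v=[-1.8761]
Step 12: x=[8.5227] v=[-1.8018]
Step 13: x=[8.3545] v=[-1.6825]
Step 14: x=[8.2024] v=[-1.5211]
Step 15: x=[8.0702] v=[-1.3217]
Step 16: x=[7.9613] v=[-1.0893]
Step 17: x=[7.8783] v=[-0.8296]
Step 18: x=[7.8234] v=[-0.5492]
Step 19: x=[7.7979] v=[-0.2551]
Step 20: x=[7.8024] v=[0.0454]
First v>=0 after going negative at step 20, time=2.0000

Answer: 2.0000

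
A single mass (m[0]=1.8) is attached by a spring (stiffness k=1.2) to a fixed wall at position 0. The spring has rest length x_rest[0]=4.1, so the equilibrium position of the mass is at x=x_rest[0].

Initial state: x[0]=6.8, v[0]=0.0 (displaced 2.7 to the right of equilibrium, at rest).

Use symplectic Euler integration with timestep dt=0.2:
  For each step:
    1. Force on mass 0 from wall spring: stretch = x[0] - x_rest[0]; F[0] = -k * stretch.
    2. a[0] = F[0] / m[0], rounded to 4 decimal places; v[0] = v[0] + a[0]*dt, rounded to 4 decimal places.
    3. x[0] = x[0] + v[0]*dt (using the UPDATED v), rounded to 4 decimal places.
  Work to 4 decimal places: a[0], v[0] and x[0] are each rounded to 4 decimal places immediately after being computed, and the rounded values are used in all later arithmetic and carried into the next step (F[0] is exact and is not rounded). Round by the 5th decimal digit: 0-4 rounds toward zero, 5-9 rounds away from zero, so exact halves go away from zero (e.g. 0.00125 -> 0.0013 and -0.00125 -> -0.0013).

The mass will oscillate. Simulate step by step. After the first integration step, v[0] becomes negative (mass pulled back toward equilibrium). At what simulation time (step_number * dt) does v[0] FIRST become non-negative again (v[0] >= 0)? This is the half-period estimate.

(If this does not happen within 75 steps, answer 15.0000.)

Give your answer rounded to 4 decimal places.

Answer: 4.0000

Derivation:
Step 0: x=[6.8000] v=[0.0000]
Step 1: x=[6.7280] v=[-0.3600]
Step 2: x=[6.5859] v=[-0.7104]
Step 3: x=[6.3775] v=[-1.0419]
Step 4: x=[6.1084] v=[-1.3456]
Step 5: x=[5.7857] v=[-1.6134]
Step 6: x=[5.4181] v=[-1.8382]
Step 7: x=[5.0153] v=[-2.0139]
Step 8: x=[4.5881] v=[-2.1359]
Step 9: x=[4.1479] v=[-2.2010]
Step 10: x=[3.7064] v=[-2.2074]
Step 11: x=[3.2754] v=[-2.1549]
Step 12: x=[2.8664] v=[-2.0450]
Step 13: x=[2.4903] v=[-1.8805]
Step 14: x=[2.1571] v=[-1.6659]
Step 15: x=[1.8757] v=[-1.4068]
Step 16: x=[1.6537] v=[-1.1102]
Step 17: x=[1.4969] v=[-0.7840]
Step 18: x=[1.4095] v=[-0.4369]
Step 19: x=[1.3939] v=[-0.0782]
Step 20: x=[1.4504] v=[0.2826]
First v>=0 after going negative at step 20, time=4.0000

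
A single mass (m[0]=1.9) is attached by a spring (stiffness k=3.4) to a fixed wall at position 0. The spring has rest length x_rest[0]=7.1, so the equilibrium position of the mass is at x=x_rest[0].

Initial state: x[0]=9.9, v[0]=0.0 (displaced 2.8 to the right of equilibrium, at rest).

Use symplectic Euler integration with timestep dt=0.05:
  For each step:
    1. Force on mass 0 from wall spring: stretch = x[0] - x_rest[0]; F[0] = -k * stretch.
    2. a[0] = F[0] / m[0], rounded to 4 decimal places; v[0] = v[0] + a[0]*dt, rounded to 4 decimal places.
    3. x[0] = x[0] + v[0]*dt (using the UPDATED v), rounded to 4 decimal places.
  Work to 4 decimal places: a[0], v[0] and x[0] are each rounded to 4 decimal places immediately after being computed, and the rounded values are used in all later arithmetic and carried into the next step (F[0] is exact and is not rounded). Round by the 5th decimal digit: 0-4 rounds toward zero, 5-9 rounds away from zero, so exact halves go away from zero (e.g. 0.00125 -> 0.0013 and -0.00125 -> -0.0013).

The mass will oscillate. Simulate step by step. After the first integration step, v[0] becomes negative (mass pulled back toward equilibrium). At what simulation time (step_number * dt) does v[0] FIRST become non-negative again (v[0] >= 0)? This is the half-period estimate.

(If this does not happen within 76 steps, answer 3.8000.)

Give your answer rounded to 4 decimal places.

Step 0: x=[9.9000] v=[0.0000]
Step 1: x=[9.8875] v=[-0.2505]
Step 2: x=[9.8625] v=[-0.4999]
Step 3: x=[9.8251] v=[-0.7471]
Step 4: x=[9.7756] v=[-0.9909]
Step 5: x=[9.7141] v=[-1.2303]
Step 6: x=[9.6409] v=[-1.4642]
Step 7: x=[9.5563] v=[-1.6915]
Step 8: x=[9.4607] v=[-1.9113]
Step 9: x=[9.3546] v=[-2.1225]
Step 10: x=[9.2384] v=[-2.3242]
Step 11: x=[9.1126] v=[-2.5155]
Step 12: x=[8.9778] v=[-2.6956]
Step 13: x=[8.8346] v=[-2.8636]
Step 14: x=[8.6837] v=[-3.0188]
Step 15: x=[8.5257] v=[-3.1605]
Step 16: x=[8.3613] v=[-3.2881]
Step 17: x=[8.1913] v=[-3.4010]
Step 18: x=[8.0164] v=[-3.4986]
Step 19: x=[7.8374] v=[-3.5806]
Step 20: x=[7.6551] v=[-3.6466]
Step 21: x=[7.4703] v=[-3.6963]
Step 22: x=[7.2838] v=[-3.7294]
Step 23: x=[7.0965] v=[-3.7458]
Step 24: x=[6.9092] v=[-3.7455]
Step 25: x=[6.7228] v=[-3.7284]
Step 26: x=[6.5381] v=[-3.6947]
Step 27: x=[6.3559] v=[-3.6444]
Step 28: x=[6.1770] v=[-3.5778]
Step 29: x=[6.0022] v=[-3.4952]
Step 30: x=[5.8324] v=[-3.3970]
Step 31: x=[5.6682] v=[-3.2836]
Step 32: x=[5.5104] v=[-3.1555]
Step 33: x=[5.3597] v=[-3.0133]
Step 34: x=[5.2168] v=[-2.8576]
Step 35: x=[5.0823] v=[-2.6891]
Step 36: x=[4.9569] v=[-2.5086]
Step 37: x=[4.8411] v=[-2.3169]
Step 38: x=[4.7354] v=[-2.1148]
Step 39: x=[4.6402] v=[-1.9032]
Step 40: x=[4.5560] v=[-1.6831]
Step 41: x=[4.4832] v=[-1.4555]
Step 42: x=[4.4221] v=[-1.2214]
Step 43: x=[4.3730] v=[-0.9818]
Step 44: x=[4.3361] v=[-0.7378]
Step 45: x=[4.3116] v=[-0.4905]
Step 46: x=[4.2996] v=[-0.2410]
Step 47: x=[4.3001] v=[0.0096]
First v>=0 after going negative at step 47, time=2.3500

Answer: 2.3500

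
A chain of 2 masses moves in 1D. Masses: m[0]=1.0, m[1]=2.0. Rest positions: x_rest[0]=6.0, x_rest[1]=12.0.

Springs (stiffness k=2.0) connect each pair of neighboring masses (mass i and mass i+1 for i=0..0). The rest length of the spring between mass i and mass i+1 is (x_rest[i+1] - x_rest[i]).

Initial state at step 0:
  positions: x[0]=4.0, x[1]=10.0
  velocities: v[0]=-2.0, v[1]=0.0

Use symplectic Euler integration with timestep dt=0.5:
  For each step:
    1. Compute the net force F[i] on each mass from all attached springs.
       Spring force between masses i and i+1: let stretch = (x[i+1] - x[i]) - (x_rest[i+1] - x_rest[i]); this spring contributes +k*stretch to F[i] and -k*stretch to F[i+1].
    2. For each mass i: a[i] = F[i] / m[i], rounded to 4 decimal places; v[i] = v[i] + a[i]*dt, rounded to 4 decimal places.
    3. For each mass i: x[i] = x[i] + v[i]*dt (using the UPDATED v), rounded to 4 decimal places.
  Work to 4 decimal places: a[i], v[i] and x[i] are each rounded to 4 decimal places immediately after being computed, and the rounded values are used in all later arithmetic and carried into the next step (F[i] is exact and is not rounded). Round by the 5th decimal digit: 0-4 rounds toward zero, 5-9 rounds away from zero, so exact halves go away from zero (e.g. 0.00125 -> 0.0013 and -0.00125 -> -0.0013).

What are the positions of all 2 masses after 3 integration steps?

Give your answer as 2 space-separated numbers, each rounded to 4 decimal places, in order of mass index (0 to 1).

Step 0: x=[4.0000 10.0000] v=[-2.0000 0.0000]
Step 1: x=[3.0000 10.0000] v=[-2.0000 0.0000]
Step 2: x=[2.5000 9.7500] v=[-1.0000 -0.5000]
Step 3: x=[2.6250 9.1875] v=[0.2500 -1.1250]

Answer: 2.6250 9.1875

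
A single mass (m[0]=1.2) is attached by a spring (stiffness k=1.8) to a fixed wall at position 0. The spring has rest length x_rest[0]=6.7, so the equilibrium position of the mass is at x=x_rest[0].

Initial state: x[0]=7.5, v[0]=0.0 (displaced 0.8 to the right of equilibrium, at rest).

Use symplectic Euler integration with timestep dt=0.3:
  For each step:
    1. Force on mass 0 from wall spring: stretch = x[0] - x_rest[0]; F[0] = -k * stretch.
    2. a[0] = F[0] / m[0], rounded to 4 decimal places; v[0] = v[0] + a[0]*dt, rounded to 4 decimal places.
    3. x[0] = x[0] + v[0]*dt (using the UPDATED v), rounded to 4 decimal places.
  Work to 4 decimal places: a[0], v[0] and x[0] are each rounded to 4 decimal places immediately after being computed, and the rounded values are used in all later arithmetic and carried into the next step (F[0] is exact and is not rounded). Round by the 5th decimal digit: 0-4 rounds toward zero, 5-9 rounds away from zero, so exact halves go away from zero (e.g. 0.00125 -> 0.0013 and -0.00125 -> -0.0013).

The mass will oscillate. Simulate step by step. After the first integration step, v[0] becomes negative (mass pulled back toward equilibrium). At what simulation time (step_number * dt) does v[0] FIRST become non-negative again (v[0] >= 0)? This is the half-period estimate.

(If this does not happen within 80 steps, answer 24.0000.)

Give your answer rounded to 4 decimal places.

Answer: 2.7000

Derivation:
Step 0: x=[7.5000] v=[0.0000]
Step 1: x=[7.3920] v=[-0.3600]
Step 2: x=[7.1906] v=[-0.6714]
Step 3: x=[6.9229] v=[-0.8922]
Step 4: x=[6.6252] v=[-0.9925]
Step 5: x=[6.3376] v=[-0.9588]
Step 6: x=[6.0989] v=[-0.7957]
Step 7: x=[5.9413] v=[-0.5252]
Step 8: x=[5.8862] v=[-0.1838]
Step 9: x=[5.9409] v=[0.1824]
First v>=0 after going negative at step 9, time=2.7000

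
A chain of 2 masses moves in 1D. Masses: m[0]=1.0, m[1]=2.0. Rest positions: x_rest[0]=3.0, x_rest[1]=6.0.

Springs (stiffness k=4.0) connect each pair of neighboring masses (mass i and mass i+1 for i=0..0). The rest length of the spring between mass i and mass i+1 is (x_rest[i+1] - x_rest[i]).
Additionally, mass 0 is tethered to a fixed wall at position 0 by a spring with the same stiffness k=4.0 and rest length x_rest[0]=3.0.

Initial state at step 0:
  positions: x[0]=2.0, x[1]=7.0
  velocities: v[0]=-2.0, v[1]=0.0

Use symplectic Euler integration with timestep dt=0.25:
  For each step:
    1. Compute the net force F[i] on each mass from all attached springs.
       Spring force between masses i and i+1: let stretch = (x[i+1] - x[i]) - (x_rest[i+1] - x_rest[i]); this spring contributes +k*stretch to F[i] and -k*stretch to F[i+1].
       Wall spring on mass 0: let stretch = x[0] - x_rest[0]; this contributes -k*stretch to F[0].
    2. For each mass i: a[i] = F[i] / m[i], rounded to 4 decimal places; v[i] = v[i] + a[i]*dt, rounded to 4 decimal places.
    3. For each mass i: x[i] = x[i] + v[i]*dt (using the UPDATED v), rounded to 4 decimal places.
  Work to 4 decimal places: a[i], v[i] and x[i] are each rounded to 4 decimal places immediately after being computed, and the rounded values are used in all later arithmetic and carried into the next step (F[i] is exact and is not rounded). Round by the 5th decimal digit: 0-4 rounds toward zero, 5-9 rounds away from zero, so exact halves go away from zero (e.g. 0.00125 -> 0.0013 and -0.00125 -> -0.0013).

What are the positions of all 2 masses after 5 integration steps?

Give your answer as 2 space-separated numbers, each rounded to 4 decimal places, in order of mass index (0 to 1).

Answer: 3.8775 5.3972

Derivation:
Step 0: x=[2.0000 7.0000] v=[-2.0000 0.0000]
Step 1: x=[2.2500 6.7500] v=[1.0000 -1.0000]
Step 2: x=[3.0625 6.3125] v=[3.2500 -1.7500]
Step 3: x=[3.9219 5.8438] v=[3.4375 -1.8750]
Step 4: x=[4.2813 5.5098] v=[1.4375 -1.3360]
Step 5: x=[3.8775 5.3972] v=[-1.6153 -0.4503]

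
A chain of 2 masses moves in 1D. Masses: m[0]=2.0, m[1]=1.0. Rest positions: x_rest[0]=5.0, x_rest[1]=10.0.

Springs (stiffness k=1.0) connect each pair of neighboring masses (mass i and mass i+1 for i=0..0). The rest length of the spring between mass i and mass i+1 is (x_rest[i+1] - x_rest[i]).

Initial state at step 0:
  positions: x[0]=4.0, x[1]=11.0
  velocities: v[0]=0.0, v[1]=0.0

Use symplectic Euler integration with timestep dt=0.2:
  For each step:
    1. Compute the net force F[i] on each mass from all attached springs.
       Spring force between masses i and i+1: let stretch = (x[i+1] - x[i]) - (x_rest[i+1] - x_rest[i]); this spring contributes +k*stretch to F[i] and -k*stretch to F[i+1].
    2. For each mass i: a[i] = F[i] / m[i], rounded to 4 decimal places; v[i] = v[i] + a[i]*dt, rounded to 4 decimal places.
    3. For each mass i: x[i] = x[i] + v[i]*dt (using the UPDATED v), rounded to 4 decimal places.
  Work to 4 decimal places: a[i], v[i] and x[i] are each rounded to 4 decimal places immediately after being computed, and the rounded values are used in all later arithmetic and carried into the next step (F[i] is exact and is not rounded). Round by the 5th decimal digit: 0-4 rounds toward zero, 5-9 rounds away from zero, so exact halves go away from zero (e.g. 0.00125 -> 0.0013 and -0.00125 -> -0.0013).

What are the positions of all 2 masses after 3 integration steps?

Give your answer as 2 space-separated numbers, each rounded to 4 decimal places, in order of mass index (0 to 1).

Answer: 4.2281 10.5437

Derivation:
Step 0: x=[4.0000 11.0000] v=[0.0000 0.0000]
Step 1: x=[4.0400 10.9200] v=[0.2000 -0.4000]
Step 2: x=[4.1176 10.7648] v=[0.3880 -0.7760]
Step 3: x=[4.2281 10.5437] v=[0.5527 -1.1054]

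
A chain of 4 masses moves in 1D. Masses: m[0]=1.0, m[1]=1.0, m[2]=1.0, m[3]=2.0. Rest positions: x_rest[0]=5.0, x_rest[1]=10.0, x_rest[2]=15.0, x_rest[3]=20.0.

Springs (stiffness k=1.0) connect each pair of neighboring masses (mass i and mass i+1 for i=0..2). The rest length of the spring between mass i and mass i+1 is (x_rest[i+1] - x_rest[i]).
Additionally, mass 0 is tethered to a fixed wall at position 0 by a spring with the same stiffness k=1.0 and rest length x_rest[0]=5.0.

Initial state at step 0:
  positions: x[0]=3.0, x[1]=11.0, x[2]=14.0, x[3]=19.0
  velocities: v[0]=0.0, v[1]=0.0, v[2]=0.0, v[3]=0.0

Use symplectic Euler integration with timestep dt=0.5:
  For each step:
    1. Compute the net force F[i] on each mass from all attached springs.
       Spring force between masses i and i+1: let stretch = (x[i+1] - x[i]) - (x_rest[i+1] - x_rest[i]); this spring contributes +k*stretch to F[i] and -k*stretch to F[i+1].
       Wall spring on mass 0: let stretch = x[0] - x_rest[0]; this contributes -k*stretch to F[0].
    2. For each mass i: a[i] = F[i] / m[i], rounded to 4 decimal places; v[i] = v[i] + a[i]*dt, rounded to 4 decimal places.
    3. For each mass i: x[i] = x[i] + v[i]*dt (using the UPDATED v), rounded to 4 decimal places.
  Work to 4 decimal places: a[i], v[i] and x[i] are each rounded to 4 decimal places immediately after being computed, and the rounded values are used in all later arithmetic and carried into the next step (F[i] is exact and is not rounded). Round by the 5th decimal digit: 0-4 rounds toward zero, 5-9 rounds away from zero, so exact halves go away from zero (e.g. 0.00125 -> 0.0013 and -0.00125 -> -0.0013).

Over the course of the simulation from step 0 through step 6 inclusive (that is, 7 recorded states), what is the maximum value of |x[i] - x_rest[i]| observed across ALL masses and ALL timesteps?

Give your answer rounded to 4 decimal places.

Answer: 2.0937

Derivation:
Step 0: x=[3.0000 11.0000 14.0000 19.0000] v=[0.0000 0.0000 0.0000 0.0000]
Step 1: x=[4.2500 9.7500 14.5000 19.0000] v=[2.5000 -2.5000 1.0000 0.0000]
Step 2: x=[5.8125 8.3125 14.9375 19.0625] v=[3.1250 -2.8750 0.8750 0.1250]
Step 3: x=[6.5469 7.9063 14.7500 19.2344] v=[1.4688 -0.8125 -0.3750 0.3438]
Step 4: x=[5.9844 8.8712 13.9727 19.4708] v=[-1.1250 1.9297 -1.5547 0.4727]
Step 5: x=[4.6475 10.3898 13.2945 19.6449] v=[-2.6738 3.0371 -1.3564 0.3482]
Step 6: x=[3.5843 11.1990 13.4778 19.6502] v=[-2.1264 1.6183 0.3665 0.0106]
Max displacement = 2.0937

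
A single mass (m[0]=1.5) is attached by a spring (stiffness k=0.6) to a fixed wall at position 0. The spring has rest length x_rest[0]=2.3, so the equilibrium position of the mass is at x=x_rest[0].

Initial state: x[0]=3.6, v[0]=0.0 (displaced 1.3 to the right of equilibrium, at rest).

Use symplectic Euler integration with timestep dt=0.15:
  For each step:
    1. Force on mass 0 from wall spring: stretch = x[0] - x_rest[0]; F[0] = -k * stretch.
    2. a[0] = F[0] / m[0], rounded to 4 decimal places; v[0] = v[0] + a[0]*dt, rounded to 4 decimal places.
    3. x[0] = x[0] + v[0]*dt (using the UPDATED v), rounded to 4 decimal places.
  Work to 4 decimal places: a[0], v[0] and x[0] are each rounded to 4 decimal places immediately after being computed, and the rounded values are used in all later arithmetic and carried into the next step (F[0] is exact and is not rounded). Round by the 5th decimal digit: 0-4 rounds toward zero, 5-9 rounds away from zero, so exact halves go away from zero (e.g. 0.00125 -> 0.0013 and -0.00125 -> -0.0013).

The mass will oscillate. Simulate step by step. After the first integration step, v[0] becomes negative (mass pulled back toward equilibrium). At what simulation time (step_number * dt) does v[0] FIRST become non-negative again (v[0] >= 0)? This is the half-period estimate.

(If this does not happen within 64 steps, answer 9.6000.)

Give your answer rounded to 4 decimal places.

Step 0: x=[3.6000] v=[0.0000]
Step 1: x=[3.5883] v=[-0.0780]
Step 2: x=[3.5650] v=[-0.1553]
Step 3: x=[3.5303] v=[-0.2312]
Step 4: x=[3.4846] v=[-0.3050]
Step 5: x=[3.4282] v=[-0.3761]
Step 6: x=[3.3616] v=[-0.4438]
Step 7: x=[3.2855] v=[-0.5075]
Step 8: x=[3.2005] v=[-0.5666]
Step 9: x=[3.1074] v=[-0.6206]
Step 10: x=[3.0070] v=[-0.6691]
Step 11: x=[2.9003] v=[-0.7115]
Step 12: x=[2.7882] v=[-0.7475]
Step 13: x=[2.6717] v=[-0.7768]
Step 14: x=[2.5518] v=[-0.7991]
Step 15: x=[2.4297] v=[-0.8142]
Step 16: x=[2.3064] v=[-0.8220]
Step 17: x=[2.1830] v=[-0.8224]
Step 18: x=[2.0607] v=[-0.8154]
Step 19: x=[1.9406] v=[-0.8010]
Step 20: x=[1.8237] v=[-0.7794]
Step 21: x=[1.7111] v=[-0.7508]
Step 22: x=[1.6038] v=[-0.7155]
Step 23: x=[1.5027] v=[-0.6737]
Step 24: x=[1.4088] v=[-0.6259]
Step 25: x=[1.3229] v=[-0.5724]
Step 26: x=[1.2458] v=[-0.5138]
Step 27: x=[1.1782] v=[-0.4505]
Step 28: x=[1.1207] v=[-0.3832]
Step 29: x=[1.0738] v=[-0.3124]
Step 30: x=[1.0380] v=[-0.2388]
Step 31: x=[1.0135] v=[-0.1631]
Step 32: x=[1.0006] v=[-0.0859]
Step 33: x=[0.9994] v=[-0.0079]
Step 34: x=[1.0099] v=[0.0701]
First v>=0 after going negative at step 34, time=5.1000

Answer: 5.1000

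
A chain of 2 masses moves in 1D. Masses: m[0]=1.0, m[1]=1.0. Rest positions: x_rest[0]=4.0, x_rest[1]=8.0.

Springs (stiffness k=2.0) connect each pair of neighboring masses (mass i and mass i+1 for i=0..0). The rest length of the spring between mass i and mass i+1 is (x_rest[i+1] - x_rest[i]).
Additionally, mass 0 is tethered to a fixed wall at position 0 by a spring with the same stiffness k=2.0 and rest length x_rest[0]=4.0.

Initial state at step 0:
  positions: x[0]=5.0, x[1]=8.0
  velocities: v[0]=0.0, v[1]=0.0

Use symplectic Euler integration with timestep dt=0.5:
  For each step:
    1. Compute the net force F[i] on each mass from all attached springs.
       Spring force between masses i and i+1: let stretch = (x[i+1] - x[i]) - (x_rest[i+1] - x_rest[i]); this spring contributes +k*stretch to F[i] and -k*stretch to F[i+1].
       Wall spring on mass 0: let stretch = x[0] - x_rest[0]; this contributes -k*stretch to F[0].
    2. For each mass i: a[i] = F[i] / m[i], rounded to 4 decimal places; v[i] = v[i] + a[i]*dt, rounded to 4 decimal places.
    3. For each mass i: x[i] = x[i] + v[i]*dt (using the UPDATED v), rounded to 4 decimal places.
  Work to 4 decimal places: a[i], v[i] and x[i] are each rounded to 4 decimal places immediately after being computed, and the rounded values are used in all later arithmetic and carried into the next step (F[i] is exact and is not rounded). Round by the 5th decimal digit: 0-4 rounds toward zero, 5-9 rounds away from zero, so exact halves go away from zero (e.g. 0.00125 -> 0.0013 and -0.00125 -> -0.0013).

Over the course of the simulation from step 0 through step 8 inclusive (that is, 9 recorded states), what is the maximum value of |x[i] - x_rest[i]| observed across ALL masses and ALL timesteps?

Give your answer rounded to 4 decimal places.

Answer: 1.1250

Derivation:
Step 0: x=[5.0000 8.0000] v=[0.0000 0.0000]
Step 1: x=[4.0000 8.5000] v=[-2.0000 1.0000]
Step 2: x=[3.2500 8.7500] v=[-1.5000 0.5000]
Step 3: x=[3.6250 8.2500] v=[0.7500 -1.0000]
Step 4: x=[4.5000 7.4375] v=[1.7500 -1.6250]
Step 5: x=[4.5938 7.1563] v=[0.1875 -0.5625]
Step 6: x=[3.6719 7.5938] v=[-1.8438 0.8750]
Step 7: x=[2.8750 8.0704] v=[-1.5938 0.9531]
Step 8: x=[3.2383 7.9493] v=[0.7266 -0.2423]
Max displacement = 1.1250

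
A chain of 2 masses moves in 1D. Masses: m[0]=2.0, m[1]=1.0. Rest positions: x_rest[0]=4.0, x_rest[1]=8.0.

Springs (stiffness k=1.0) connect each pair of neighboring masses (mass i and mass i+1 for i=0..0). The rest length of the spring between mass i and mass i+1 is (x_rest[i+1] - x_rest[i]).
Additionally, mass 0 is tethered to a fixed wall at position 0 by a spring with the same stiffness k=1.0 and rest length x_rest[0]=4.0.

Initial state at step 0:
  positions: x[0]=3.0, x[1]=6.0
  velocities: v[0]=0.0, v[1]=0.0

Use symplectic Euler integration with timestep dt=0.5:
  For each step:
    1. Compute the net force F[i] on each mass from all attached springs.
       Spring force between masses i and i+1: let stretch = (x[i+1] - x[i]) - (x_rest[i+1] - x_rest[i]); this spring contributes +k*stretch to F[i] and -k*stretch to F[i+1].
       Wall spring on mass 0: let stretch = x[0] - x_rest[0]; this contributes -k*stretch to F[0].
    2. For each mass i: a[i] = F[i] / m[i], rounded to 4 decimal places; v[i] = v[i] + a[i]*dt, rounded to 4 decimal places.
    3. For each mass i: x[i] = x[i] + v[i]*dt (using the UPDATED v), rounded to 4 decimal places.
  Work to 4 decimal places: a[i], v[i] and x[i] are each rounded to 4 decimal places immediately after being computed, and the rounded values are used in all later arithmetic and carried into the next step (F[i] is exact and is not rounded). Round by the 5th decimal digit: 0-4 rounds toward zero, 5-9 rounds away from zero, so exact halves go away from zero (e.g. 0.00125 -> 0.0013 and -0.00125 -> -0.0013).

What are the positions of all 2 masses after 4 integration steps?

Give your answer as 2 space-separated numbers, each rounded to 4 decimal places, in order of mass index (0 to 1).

Step 0: x=[3.0000 6.0000] v=[0.0000 0.0000]
Step 1: x=[3.0000 6.2500] v=[0.0000 0.5000]
Step 2: x=[3.0313 6.6875] v=[0.0625 0.8750]
Step 3: x=[3.1407 7.2110] v=[0.2188 1.0469]
Step 4: x=[3.3663 7.7169] v=[0.4512 1.0118]

Answer: 3.3663 7.7169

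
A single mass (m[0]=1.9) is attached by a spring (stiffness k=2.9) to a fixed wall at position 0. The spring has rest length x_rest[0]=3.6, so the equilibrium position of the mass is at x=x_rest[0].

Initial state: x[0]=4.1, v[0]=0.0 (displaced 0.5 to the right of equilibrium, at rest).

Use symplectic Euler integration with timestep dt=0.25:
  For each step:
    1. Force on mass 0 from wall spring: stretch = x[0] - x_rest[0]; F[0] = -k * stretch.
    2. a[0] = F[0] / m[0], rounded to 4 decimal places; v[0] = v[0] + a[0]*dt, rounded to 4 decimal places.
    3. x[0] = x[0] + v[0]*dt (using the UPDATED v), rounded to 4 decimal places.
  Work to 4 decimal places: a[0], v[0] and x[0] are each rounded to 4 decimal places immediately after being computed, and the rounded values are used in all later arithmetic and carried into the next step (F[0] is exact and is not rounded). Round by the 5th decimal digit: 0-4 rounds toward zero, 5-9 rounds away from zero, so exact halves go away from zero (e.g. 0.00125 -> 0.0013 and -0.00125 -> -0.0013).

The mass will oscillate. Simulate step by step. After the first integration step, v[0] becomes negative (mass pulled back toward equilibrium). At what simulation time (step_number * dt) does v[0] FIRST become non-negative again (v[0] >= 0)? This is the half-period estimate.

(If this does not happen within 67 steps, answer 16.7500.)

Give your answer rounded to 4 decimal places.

Answer: 2.7500

Derivation:
Step 0: x=[4.1000] v=[0.0000]
Step 1: x=[4.0523] v=[-0.1908]
Step 2: x=[3.9615] v=[-0.3634]
Step 3: x=[3.8362] v=[-0.5014]
Step 4: x=[3.6883] v=[-0.5915]
Step 5: x=[3.5320] v=[-0.6252]
Step 6: x=[3.3822] v=[-0.5993]
Step 7: x=[3.2532] v=[-0.5162]
Step 8: x=[3.1572] v=[-0.3839]
Step 9: x=[3.1035] v=[-0.2149]
Step 10: x=[3.0971] v=[-0.0255]
Step 11: x=[3.1387] v=[0.1664]
First v>=0 after going negative at step 11, time=2.7500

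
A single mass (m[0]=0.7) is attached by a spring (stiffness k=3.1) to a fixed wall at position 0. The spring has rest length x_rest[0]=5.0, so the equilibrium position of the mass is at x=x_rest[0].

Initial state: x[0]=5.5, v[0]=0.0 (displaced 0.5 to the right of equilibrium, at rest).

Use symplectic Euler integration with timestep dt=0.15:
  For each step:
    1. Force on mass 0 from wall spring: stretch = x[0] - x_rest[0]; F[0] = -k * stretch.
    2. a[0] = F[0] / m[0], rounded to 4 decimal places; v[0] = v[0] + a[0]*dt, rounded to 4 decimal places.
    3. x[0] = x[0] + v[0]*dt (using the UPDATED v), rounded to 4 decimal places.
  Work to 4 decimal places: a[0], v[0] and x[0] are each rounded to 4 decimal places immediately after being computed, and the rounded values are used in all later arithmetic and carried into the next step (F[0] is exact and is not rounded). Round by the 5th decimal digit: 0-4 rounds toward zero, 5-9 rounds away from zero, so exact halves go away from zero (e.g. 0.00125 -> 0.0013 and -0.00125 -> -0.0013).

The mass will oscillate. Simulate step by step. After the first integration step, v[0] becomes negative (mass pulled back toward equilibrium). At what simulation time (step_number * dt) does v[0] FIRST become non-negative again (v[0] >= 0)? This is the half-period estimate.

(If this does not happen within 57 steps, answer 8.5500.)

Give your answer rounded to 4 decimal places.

Step 0: x=[5.5000] v=[0.0000]
Step 1: x=[5.4502] v=[-0.3321]
Step 2: x=[5.3555] v=[-0.6312]
Step 3: x=[5.2254] v=[-0.8674]
Step 4: x=[5.0728] v=[-1.0171]
Step 5: x=[4.9130] v=[-1.0655]
Step 6: x=[4.7618] v=[-1.0077]
Step 7: x=[4.6344] v=[-0.8495]
Step 8: x=[4.5434] v=[-0.6066]
Step 9: x=[4.4979] v=[-0.3033]
Step 10: x=[4.5024] v=[0.0302]
First v>=0 after going negative at step 10, time=1.5000

Answer: 1.5000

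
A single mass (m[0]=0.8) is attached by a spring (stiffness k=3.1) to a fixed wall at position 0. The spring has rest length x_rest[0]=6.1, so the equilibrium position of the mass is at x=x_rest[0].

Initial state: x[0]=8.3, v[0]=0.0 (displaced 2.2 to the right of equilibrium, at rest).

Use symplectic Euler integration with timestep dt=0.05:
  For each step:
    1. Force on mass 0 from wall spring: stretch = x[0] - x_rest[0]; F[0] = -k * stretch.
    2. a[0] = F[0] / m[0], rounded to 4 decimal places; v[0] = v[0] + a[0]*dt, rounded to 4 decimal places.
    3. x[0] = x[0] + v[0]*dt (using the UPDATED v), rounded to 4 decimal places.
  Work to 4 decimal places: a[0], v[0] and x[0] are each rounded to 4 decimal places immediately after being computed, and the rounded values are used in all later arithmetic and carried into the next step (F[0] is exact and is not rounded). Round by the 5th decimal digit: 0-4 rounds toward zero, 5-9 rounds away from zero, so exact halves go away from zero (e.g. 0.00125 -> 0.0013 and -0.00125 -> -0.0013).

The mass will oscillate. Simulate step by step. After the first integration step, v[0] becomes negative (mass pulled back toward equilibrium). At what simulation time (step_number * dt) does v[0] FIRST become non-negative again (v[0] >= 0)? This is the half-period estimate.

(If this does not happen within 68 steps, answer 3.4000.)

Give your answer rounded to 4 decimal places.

Step 0: x=[8.3000] v=[0.0000]
Step 1: x=[8.2787] v=[-0.4263]
Step 2: x=[8.2363] v=[-0.8484]
Step 3: x=[8.1732] v=[-1.2623]
Step 4: x=[8.0900] v=[-1.6640]
Step 5: x=[7.9875] v=[-2.0496]
Step 6: x=[7.8667] v=[-2.4153]
Step 7: x=[7.7288] v=[-2.7576]
Step 8: x=[7.5751] v=[-3.0732]
Step 9: x=[7.4072] v=[-3.3590]
Step 10: x=[7.2266] v=[-3.6123]
Step 11: x=[7.0351] v=[-3.8306]
Step 12: x=[6.8345] v=[-4.0118]
Step 13: x=[6.6268] v=[-4.1541]
Step 14: x=[6.4140] v=[-4.2562]
Step 15: x=[6.1982] v=[-4.3170]
Step 16: x=[5.9814] v=[-4.3360]
Step 17: x=[5.7658] v=[-4.3130]
Step 18: x=[5.5534] v=[-4.2483]
Step 19: x=[5.3463] v=[-4.1424]
Step 20: x=[5.1465] v=[-3.9964]
Step 21: x=[4.9559] v=[-3.8117]
Step 22: x=[4.7764] v=[-3.5900]
Step 23: x=[4.6097] v=[-3.3336]
Step 24: x=[4.4575] v=[-3.0449]
Step 25: x=[4.3212] v=[-2.7267]
Step 26: x=[4.2021] v=[-2.3821]
Step 27: x=[4.1014] v=[-2.0144]
Step 28: x=[4.0200] v=[-1.6272]
Step 29: x=[3.9588] v=[-1.2242]
Step 30: x=[3.9183] v=[-0.8093]
Step 31: x=[3.8990] v=[-0.3866]
Step 32: x=[3.9010] v=[0.0398]
First v>=0 after going negative at step 32, time=1.6000

Answer: 1.6000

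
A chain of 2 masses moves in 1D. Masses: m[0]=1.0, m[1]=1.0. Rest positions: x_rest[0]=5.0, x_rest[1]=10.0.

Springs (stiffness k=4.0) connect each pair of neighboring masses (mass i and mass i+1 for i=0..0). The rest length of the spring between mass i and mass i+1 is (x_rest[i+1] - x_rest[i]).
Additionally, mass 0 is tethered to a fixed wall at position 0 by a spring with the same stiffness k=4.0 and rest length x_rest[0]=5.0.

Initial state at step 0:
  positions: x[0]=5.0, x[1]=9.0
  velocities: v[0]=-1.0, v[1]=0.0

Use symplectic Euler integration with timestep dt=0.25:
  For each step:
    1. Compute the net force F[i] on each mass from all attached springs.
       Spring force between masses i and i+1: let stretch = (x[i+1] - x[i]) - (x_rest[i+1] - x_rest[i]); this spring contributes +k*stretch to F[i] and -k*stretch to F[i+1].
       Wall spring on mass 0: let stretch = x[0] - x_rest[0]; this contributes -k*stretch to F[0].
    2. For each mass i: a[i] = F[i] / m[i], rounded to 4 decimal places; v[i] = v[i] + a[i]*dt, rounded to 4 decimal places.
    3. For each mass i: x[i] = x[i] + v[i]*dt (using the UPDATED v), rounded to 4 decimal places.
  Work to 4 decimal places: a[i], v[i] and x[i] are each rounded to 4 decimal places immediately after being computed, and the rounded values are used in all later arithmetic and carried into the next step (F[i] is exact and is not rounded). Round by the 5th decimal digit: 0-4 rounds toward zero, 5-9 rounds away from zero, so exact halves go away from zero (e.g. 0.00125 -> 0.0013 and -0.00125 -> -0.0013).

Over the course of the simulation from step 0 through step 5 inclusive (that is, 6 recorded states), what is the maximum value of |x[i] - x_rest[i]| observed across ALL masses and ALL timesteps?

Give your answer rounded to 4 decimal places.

Step 0: x=[5.0000 9.0000] v=[-1.0000 0.0000]
Step 1: x=[4.5000 9.2500] v=[-2.0000 1.0000]
Step 2: x=[4.0625 9.5625] v=[-1.7500 1.2500]
Step 3: x=[3.9844 9.7500] v=[-0.3125 0.7500]
Step 4: x=[4.3516 9.7461] v=[1.4687 -0.0156]
Step 5: x=[4.9795 9.6436] v=[2.5116 -0.4101]
Max displacement = 1.0156

Answer: 1.0156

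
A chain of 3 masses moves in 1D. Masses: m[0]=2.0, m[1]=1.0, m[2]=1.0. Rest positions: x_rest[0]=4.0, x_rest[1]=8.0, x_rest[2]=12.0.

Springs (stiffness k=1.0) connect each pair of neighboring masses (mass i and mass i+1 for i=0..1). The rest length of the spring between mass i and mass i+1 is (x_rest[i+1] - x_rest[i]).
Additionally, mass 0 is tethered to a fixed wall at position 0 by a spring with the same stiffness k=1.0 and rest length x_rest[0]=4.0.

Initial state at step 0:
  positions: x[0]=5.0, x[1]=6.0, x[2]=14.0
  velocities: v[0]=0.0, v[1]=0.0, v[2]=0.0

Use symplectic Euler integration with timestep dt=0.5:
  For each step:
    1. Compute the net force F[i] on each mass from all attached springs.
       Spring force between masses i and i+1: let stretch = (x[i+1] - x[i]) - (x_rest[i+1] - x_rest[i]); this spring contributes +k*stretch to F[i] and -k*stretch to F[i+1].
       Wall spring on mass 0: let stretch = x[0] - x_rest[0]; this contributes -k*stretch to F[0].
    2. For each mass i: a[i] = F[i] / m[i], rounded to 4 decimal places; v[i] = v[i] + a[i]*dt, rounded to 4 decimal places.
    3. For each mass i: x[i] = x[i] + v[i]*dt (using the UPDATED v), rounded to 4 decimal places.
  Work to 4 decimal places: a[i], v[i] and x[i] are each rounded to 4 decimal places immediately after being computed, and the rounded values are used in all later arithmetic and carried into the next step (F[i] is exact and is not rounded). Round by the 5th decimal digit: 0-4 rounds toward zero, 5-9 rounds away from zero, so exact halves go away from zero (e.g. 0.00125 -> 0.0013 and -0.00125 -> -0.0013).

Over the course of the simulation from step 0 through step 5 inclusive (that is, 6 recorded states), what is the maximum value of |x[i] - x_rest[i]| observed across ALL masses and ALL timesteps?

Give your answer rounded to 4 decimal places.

Step 0: x=[5.0000 6.0000 14.0000] v=[0.0000 0.0000 0.0000]
Step 1: x=[4.5000 7.7500 13.0000] v=[-1.0000 3.5000 -2.0000]
Step 2: x=[3.8438 10.0000 11.6875] v=[-1.3125 4.5000 -2.6250]
Step 3: x=[3.4766 11.1329 10.9531] v=[-0.7344 2.2657 -1.4688]
Step 4: x=[3.6319 10.3067 11.2637] v=[0.3106 -1.6524 0.6211]
Step 5: x=[4.1676 8.0511 12.3350] v=[1.0714 -4.5113 2.1426]
Max displacement = 3.1329

Answer: 3.1329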